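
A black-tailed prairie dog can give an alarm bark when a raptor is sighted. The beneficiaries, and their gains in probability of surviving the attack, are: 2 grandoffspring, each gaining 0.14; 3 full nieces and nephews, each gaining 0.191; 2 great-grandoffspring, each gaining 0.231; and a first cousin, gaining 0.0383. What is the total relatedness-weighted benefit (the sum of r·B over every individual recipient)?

0.2757875

r to a grandoffspring = 0.25 (two parent–offspring links: r = (1/2)^2 = 1/4).
r to a full niece or nephew = 0.25 (full aunt/uncle↔niece/nephew: two paths of length 3 through the shared grandparent pair: r = 2·(1/2)^3 = 1/4).
r to a great-grandoffspring = 0.125 (three parent–offspring links: r = (1/2)^3 = 1/8).
r to a first cousin = 1/8 (first cousins share one grandparent pair — two paths of length 4: r = 2·(1/2)^4 = 1/8).
Summing one r·B term per recipient: 2·0.25·0.14 + 3·0.25·0.191 + 2·0.125·0.231 + 1·0.125·0.0383 = 0.2757875.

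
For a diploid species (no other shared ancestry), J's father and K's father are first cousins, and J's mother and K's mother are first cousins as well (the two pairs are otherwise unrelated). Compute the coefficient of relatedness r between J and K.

0.0625

With two independent routes of shared ancestry, r is the sum of the two contributions.
J and K are related in two ways: second cousins through their fathers (r = 1/32) and second cousins through their mothers (r = 1/32).
r = 1/32 + 1/32 = 1/16 = 0.0625.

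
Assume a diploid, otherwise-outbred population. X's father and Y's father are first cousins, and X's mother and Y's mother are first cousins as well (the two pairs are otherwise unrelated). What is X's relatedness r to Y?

0.0625

With two independent routes of shared ancestry, r is the sum of the two contributions.
X and Y are related in two ways: second cousins through their fathers (r = 1/32) and second cousins through their mothers (r = 1/32).
r = 1/32 + 1/32 = 0.0625.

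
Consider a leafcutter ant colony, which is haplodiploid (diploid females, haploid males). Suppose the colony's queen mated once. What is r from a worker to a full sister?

Haplodiploid full sisters inherit their father's entire haploid genome identically (contributing 1/2) and on average half of their mother's contribution (1/2 · 1/2 = 1/4); r = 1/2 + 1/4 = 3/4.

0.75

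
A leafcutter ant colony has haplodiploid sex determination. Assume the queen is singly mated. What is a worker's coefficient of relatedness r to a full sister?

Haplodiploid full sisters inherit their father's entire haploid genome identically (contributing 1/2) and on average half of their mother's contribution (1/2 · 1/2 = 1/4); r = 1/2 + 1/4 = 3/4.

0.75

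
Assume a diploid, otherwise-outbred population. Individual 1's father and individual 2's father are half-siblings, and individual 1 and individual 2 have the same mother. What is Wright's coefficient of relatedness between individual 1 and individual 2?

With two independent routes of shared ancestry, r is the sum of the two contributions.
Individual 1 and individual 2 are related in two ways: half first cousins through their fathers (r = 1/16) and half-sibs through their shared mother (r = 1/4).
r = 1/16 + 1/4 = 0.3125.

0.3125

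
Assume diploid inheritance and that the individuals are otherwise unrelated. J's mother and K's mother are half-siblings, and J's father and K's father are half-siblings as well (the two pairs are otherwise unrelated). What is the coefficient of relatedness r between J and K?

Relatedness sums over independent paths through distinct common ancestors.
J and K are related in two ways: half first cousins through their mothers (r = 1/16) and half first cousins through their fathers (r = 1/16).
r = 1/16 + 1/16 = 0.125.

0.125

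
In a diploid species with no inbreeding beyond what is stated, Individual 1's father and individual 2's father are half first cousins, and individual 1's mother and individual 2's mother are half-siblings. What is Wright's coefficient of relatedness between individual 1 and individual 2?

0.078125

Independent pedigree routes through distinct common ancestors add.
Individual 1 and individual 2 are related in two ways: half second cousins through their fathers (r = 1/64) and half first cousins through their mothers (r = 1/16).
r = 1/64 + 1/16 = 0.078125.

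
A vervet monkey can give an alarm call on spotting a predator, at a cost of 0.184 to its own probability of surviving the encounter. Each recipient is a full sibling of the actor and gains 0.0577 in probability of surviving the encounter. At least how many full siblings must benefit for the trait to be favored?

7

r to a full sibling = 0.5 (full sibs share both parents — two paths of length 2: r = 2·(1/2)^2 = 1/2).
Hamilton's rule: n·r·B > C  ⇒  n > C/(r·B) = 0.184/(0.5·0.0577) = 6.378.
The smallest integer exceeding 6.378 is 7.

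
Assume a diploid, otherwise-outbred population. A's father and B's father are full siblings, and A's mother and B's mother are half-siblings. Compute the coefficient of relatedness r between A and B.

Wright's path rule: contributions from independent ancestry routes add.
A and B are related in two ways: first cousins through their fathers (r = 1/8) and half first cousins through their mothers (r = 1/16).
r = 1/8 + 1/16 = 3/16 = 0.1875.

0.1875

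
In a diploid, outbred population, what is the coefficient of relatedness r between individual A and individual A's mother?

Each parent–offspring link contributes a factor of 1/2, and independent paths through distinct common ancestors add.
One parent–offspring link: r = (1/2)^1 = 1/2.

0.5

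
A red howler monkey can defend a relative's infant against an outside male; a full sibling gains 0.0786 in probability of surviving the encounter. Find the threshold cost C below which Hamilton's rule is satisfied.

0.0393

r to a full sibling = 1/2 (full sibs share both parents — two paths of length 2: r = 2·(1/2)^2 = 1/2).
Hamilton's rule: n·r·B > C, so the trait is favored while C < n·r·B = 1·0.5·0.0786 = 0.0393.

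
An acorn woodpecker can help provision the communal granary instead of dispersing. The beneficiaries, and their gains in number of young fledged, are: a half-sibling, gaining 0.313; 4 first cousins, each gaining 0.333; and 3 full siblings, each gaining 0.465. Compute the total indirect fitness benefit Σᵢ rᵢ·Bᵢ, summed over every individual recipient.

0.94225

r to a half-sibling = 0.25 (half-sibs share one parent — one path of length 2: r = (1/2)^2 = 1/4).
r to a first cousin = 0.125 (first cousins share one grandparent pair — two paths of length 4: r = 2·(1/2)^4 = 1/8).
r to a full sibling = 1/2 (full sibs share both parents — two paths of length 2: r = 2·(1/2)^2 = 1/2).
Summing one r·B term per recipient: 1·0.25·0.313 + 4·0.125·0.333 + 3·0.5·0.465 = 0.94225.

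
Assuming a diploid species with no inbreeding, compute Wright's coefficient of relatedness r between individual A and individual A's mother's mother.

0.25

Each parent–offspring link contributes a factor of 1/2, and independent paths through distinct common ancestors add.
Two parent–offspring links: r = (1/2)^2 = 1/4.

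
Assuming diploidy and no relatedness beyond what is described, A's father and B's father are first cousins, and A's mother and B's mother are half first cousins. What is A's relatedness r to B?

0.046875

With two independent routes of shared ancestry, r is the sum of the two contributions.
A and B are related in two ways: second cousins through their fathers (r = 1/32) and half second cousins through their mothers (r = 1/64).
r = 1/32 + 1/64 = 0.046875.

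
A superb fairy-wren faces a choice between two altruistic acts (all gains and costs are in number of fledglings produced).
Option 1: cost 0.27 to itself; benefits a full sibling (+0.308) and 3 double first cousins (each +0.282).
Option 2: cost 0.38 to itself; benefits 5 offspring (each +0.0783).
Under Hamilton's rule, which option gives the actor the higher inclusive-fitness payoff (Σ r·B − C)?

Option 1

Option 1: r to a full sibling = 0.5.
Option 1: r to a double first cousin = 0.25.
Option 1: Σ r·B − C = (1·0.5·0.308 + 3·0.25·0.282) − 0.27 = 0.0955.
Option 2: r to an offspring = 0.5.
Option 2: Σ r·B − C = (5·0.5·0.0783) − 0.38 = -0.18425.
Option 1 has the higher net inclusive-fitness payoff.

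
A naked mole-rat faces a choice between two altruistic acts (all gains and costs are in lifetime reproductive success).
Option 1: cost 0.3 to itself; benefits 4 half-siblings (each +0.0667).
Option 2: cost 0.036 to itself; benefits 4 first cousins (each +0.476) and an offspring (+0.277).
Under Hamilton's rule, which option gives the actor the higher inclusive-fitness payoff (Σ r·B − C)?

Option 1: r to a half-sibling = 0.25.
Option 1: Σ r·B − C = (4·0.25·0.0667) − 0.3 = -0.2333.
Option 2: r to a first cousin = 0.125.
Option 2: r to an offspring = 0.5.
Option 2: Σ r·B − C = (4·0.125·0.476 + 1·0.5·0.277) − 0.036 = 0.3405.
Option 2 has the higher net inclusive-fitness payoff.

Option 2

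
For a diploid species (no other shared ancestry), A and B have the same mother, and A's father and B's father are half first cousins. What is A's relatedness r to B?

0.265625

Relatedness sums over independent paths through distinct common ancestors.
A and B are related in two ways: half-sibs through their shared mother (r = 1/4) and half second cousins through their fathers (r = 1/64).
r = 1/4 + 1/64 = 0.265625.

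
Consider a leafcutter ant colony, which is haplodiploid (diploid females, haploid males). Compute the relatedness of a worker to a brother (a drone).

0.25

Her haploid brother carries none of their father's genes and a random half of their mother's genome; that half matches the maternal half of her own genome with probability 1/2: r = 1/2 · 1/2 = 1/4.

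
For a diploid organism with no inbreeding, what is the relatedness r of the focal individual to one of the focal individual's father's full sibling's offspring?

0.125

Each parent–offspring link contributes a factor of 1/2, and independent paths through distinct common ancestors add.
First cousins share one grandparent pair — two paths of length 4: r = 2·(1/2)^4 = 1/8.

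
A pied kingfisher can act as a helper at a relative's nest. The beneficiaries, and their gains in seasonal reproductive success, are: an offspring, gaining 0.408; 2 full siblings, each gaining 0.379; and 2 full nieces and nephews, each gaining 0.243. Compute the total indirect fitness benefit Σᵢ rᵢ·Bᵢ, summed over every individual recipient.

0.7045

r to an offspring = 0.5 (one parent–offspring link: r = (1/2)^1 = 1/2).
r to a full sibling = 1/2 (full sibs share both parents — two paths of length 2: r = 2·(1/2)^2 = 1/2).
r to a full niece or nephew = 0.25 (full aunt/uncle↔niece/nephew: two paths of length 3 through the shared grandparent pair: r = 2·(1/2)^3 = 1/4).
Summing one r·B term per recipient: 1·0.5·0.408 + 2·0.5·0.379 + 2·0.25·0.243 = 0.7045.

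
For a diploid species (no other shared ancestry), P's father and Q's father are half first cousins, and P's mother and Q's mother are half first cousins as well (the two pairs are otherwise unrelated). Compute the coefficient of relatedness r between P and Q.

0.03125

With two independent routes of shared ancestry, r is the sum of the two contributions.
P and Q are related in two ways: half second cousins through their fathers (r = 1/64) and half second cousins through their mothers (r = 1/64).
r = 1/64 + 1/64 = 0.03125.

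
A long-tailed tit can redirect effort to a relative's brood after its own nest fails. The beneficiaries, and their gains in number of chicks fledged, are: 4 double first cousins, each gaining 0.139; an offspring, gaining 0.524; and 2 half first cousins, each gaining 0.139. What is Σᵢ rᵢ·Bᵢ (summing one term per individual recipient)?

r to a double first cousin = 1/4 (double first cousins share both grandparent pairs — four paths of length 4: r = 4·(1/2)^4 = 1/4).
r to an offspring = 0.5 (one parent–offspring link: r = (1/2)^1 = 1/2).
r to a half first cousin = 1/16 (half first cousins share one grandparent — one path of length 4: r = (1/2)^4 = 1/16).
Summing one r·B term per recipient: 4·0.25·0.139 + 1·0.5·0.524 + 2·0.0625·0.139 = 0.418375.

0.418375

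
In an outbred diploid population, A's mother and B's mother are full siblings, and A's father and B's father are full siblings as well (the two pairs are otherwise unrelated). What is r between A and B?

0.25

Relatedness sums over independent paths through distinct common ancestors.
A and B are related in two ways: first cousins through their mothers (r = 1/8) and first cousins through their fathers (r = 1/8) — i.e. double first cousins.
r = 1/8 + 1/8 = 1/4 = 0.25.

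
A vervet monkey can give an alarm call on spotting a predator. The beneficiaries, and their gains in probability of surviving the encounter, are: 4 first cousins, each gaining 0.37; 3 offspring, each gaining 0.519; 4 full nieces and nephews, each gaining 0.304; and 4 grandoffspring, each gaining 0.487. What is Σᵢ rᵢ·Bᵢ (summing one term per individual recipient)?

r to a first cousin = 0.125 (first cousins share one grandparent pair — two paths of length 4: r = 2·(1/2)^4 = 1/8).
r to an offspring = 0.5 (one parent–offspring link: r = (1/2)^1 = 1/2).
r to a full niece or nephew = 0.25 (full aunt/uncle↔niece/nephew: two paths of length 3 through the shared grandparent pair: r = 2·(1/2)^3 = 1/4).
r to a grandoffspring = 0.25 (two parent–offspring links: r = (1/2)^2 = 1/4).
Summing one r·B term per recipient: 4·0.125·0.37 + 3·0.5·0.519 + 4·0.25·0.304 + 4·0.25·0.487 = 1.7545.

1.7545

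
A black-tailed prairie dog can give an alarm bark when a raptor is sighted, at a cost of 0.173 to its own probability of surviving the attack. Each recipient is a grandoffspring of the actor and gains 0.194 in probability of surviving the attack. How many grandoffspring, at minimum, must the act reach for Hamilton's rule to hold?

r to a grandoffspring = 0.25 (two parent–offspring links: r = (1/2)^2 = 1/4).
Hamilton's rule: n·r·B > C  ⇒  n > C/(r·B) = 0.173/(0.25·0.194) = 3.567.
The smallest integer exceeding 3.567 is 4.

4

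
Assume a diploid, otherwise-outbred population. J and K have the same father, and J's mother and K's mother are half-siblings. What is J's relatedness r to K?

0.3125

Independent pedigree routes through distinct common ancestors add.
J and K are related in two ways: half-sibs through their shared father (r = 1/4) and half first cousins through their mothers (r = 1/16).
r = 1/4 + 1/16 = 5/16 = 0.3125.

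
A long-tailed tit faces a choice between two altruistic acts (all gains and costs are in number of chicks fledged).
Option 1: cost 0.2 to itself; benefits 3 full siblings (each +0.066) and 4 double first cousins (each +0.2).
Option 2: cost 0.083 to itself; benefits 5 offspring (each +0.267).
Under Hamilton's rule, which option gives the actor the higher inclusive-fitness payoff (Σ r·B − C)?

Option 2

Option 1: r to a full sibling = 0.5.
Option 1: r to a double first cousin = 0.25.
Option 1: Σ r·B − C = (3·0.5·0.066 + 4·0.25·0.2) − 0.2 = 0.099.
Option 2: r to an offspring = 0.5.
Option 2: Σ r·B − C = (5·0.5·0.267) − 0.083 = 0.5845.
Option 2 has the higher net inclusive-fitness payoff.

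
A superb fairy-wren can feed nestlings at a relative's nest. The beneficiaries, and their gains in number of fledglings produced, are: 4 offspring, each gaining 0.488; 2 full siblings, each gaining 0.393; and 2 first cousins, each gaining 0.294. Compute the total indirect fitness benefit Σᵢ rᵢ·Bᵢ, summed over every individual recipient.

1.4425

r to an offspring = 1/2 (one parent–offspring link: r = (1/2)^1 = 1/2).
r to a full sibling = 1/2 (full sibs share both parents — two paths of length 2: r = 2·(1/2)^2 = 1/2).
r to a first cousin = 0.125 (first cousins share one grandparent pair — two paths of length 4: r = 2·(1/2)^4 = 1/8).
Summing one r·B term per recipient: 4·0.5·0.488 + 2·0.5·0.393 + 2·0.125·0.294 = 1.4425.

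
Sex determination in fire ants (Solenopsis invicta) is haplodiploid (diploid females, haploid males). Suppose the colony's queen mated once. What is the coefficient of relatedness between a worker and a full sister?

0.75

Haplodiploid full sisters inherit their father's entire haploid genome identically (contributing 1/2) and on average half of their mother's contribution (1/2 · 1/2 = 1/4); r = 1/2 + 1/4 = 3/4.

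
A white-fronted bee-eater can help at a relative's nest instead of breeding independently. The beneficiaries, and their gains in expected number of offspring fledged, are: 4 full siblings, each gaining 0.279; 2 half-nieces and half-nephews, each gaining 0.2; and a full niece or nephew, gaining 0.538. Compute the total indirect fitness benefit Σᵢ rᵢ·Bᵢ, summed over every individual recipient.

r to a full sibling = 0.5 (full sibs share both parents — two paths of length 2: r = 2·(1/2)^2 = 1/2).
r to a half-niece or half-nephew = 0.125 (half-aunt/uncle↔niece/nephew: one path of length 3: r = (1/2)^3 = 1/8).
r to a full niece or nephew = 1/4 (full aunt/uncle↔niece/nephew: two paths of length 3 through the shared grandparent pair: r = 2·(1/2)^3 = 1/4).
Summing one r·B term per recipient: 4·0.5·0.279 + 2·0.125·0.2 + 1·0.25·0.538 = 0.7425.

0.7425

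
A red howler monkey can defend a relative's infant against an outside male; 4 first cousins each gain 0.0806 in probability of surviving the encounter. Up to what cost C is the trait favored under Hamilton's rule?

r to a first cousin = 0.125 (first cousins share one grandparent pair — two paths of length 4: r = 2·(1/2)^4 = 1/8).
Hamilton's rule: n·r·B > C, so the trait is favored while C < n·r·B = 4·0.125·0.0806 = 0.0403.

0.0403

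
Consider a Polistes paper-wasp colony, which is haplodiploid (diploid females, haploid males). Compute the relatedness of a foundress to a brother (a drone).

Her haploid brother carries none of their father's genes and a random half of their mother's genome; that half matches the maternal half of her own genome with probability 1/2: r = 1/2 · 1/2 = 1/4.

0.25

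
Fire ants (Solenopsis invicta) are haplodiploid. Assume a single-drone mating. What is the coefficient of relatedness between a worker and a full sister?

Haplodiploid full sisters inherit their father's entire haploid genome identically (contributing 1/2) and on average half of their mother's contribution (1/2 · 1/2 = 1/4); r = 1/2 + 1/4 = 3/4.

0.75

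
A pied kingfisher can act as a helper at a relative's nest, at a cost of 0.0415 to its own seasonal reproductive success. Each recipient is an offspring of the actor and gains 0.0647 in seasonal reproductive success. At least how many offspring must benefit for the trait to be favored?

r to an offspring = 1/2 (one parent–offspring link: r = (1/2)^1 = 1/2).
Hamilton's rule: n·r·B > C  ⇒  n > C/(r·B) = 0.0415/(0.5·0.0647) = 1.283.
The smallest integer exceeding 1.283 is 2.

2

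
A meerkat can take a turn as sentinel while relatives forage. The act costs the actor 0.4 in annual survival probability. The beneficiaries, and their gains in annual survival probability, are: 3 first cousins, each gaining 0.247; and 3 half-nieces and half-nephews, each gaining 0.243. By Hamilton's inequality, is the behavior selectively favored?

No

Hamilton's rule: the trait is favored when the sum of r·B over every recipient exceeds the actor's cost C.
r to a first cousin = 0.125 (first cousins share one grandparent pair — two paths of length 4: r = 2·(1/2)^4 = 1/8).
r to a half-niece or half-nephew = 1/8 (half-aunt/uncle↔niece/nephew: one path of length 3: r = (1/2)^3 = 1/8).
Summing one r·B term per recipient: 3·0.125·0.247 + 3·0.125·0.243 = 0.18375.
0.18375 < 0.4: the indirect benefit is less than the cost.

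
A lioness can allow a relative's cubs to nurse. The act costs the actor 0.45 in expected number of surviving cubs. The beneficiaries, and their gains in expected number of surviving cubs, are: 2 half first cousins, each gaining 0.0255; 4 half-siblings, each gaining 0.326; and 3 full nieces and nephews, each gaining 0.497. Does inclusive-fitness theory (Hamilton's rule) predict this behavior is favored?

Hamilton's rule: the trait is favored when the sum of r·B over every recipient exceeds the actor's cost C.
r to a half first cousin = 1/16 (half first cousins share one grandparent — one path of length 4: r = (1/2)^4 = 1/16).
r to a half-sibling = 1/4 (half-sibs share one parent — one path of length 2: r = (1/2)^2 = 1/4).
r to a full niece or nephew = 0.25 (full aunt/uncle↔niece/nephew: two paths of length 3 through the shared grandparent pair: r = 2·(1/2)^3 = 1/4).
Summing one r·B term per recipient: 2·0.0625·0.0255 + 4·0.25·0.326 + 3·0.25·0.497 = 0.7019375.
0.7019375 > 0.45: the indirect benefit exceeds the cost.

Yes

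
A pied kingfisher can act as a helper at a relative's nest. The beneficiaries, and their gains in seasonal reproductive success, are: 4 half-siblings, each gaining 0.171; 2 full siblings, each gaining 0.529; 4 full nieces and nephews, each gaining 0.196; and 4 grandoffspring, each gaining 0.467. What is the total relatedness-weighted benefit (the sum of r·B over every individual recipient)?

r to a half-sibling = 0.25 (half-sibs share one parent — one path of length 2: r = (1/2)^2 = 1/4).
r to a full sibling = 1/2 (full sibs share both parents — two paths of length 2: r = 2·(1/2)^2 = 1/2).
r to a full niece or nephew = 1/4 (full aunt/uncle↔niece/nephew: two paths of length 3 through the shared grandparent pair: r = 2·(1/2)^3 = 1/4).
r to a grandoffspring = 0.25 (two parent–offspring links: r = (1/2)^2 = 1/4).
Summing one r·B term per recipient: 4·0.25·0.171 + 2·0.5·0.529 + 4·0.25·0.196 + 4·0.25·0.467 = 1.363.

1.363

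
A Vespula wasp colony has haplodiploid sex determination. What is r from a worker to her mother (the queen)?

One meiotic link between diploid queen and diploid daughter: r = 1/2.

0.5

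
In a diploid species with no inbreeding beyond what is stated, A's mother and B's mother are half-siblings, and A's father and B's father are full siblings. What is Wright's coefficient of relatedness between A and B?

0.1875

Relatedness sums over independent paths through distinct common ancestors.
A and B are related in two ways: half first cousins through their mothers (r = 1/16) and first cousins through their fathers (r = 1/8).
r = 1/16 + 1/8 = 3/16 = 0.1875.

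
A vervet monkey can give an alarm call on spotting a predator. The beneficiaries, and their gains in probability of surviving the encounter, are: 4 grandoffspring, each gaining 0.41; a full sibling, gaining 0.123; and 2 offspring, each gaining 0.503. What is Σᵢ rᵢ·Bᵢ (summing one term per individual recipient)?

r to a grandoffspring = 1/4 (two parent–offspring links: r = (1/2)^2 = 1/4).
r to a full sibling = 1/2 (full sibs share both parents — two paths of length 2: r = 2·(1/2)^2 = 1/2).
r to an offspring = 1/2 (one parent–offspring link: r = (1/2)^1 = 1/2).
Summing one r·B term per recipient: 4·0.25·0.41 + 1·0.5·0.123 + 2·0.5·0.503 = 0.9745.

0.9745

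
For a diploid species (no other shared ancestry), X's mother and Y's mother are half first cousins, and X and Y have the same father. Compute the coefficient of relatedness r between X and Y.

Relatedness sums over independent paths through distinct common ancestors.
X and Y are related in two ways: half second cousins through their mothers (r = 1/64) and half-sibs through their shared father (r = 1/4).
r = 1/64 + 1/4 = 0.265625.

0.265625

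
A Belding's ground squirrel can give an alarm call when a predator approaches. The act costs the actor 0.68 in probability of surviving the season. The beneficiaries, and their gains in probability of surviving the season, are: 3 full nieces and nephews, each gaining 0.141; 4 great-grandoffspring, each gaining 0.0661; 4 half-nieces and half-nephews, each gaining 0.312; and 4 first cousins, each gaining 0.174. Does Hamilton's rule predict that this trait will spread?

No

Hamilton's rule: the trait is favored when the sum of r·B over every recipient exceeds the actor's cost C.
r to a full niece or nephew = 0.25 (full aunt/uncle↔niece/nephew: two paths of length 3 through the shared grandparent pair: r = 2·(1/2)^3 = 1/4).
r to a great-grandoffspring = 0.125 (three parent–offspring links: r = (1/2)^3 = 1/8).
r to a half-niece or half-nephew = 1/8 (half-aunt/uncle↔niece/nephew: one path of length 3: r = (1/2)^3 = 1/8).
r to a first cousin = 1/8 (first cousins share one grandparent pair — two paths of length 4: r = 2·(1/2)^4 = 1/8).
Summing one r·B term per recipient: 3·0.25·0.141 + 4·0.125·0.0661 + 4·0.125·0.312 + 4·0.125·0.174 = 0.3818.
0.3818 < 0.68: the indirect benefit is less than the cost.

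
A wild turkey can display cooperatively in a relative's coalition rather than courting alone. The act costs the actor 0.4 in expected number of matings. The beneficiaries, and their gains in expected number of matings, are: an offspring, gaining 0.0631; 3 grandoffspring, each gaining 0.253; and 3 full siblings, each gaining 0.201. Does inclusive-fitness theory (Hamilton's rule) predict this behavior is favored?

Hamilton's rule: the trait is favored when the sum of r·B over every recipient exceeds the actor's cost C.
r to an offspring = 1/2 (one parent–offspring link: r = (1/2)^1 = 1/2).
r to a grandoffspring = 1/4 (two parent–offspring links: r = (1/2)^2 = 1/4).
r to a full sibling = 1/2 (full sibs share both parents — two paths of length 2: r = 2·(1/2)^2 = 1/2).
Summing one r·B term per recipient: 1·0.5·0.0631 + 3·0.25·0.253 + 3·0.5·0.201 = 0.5228.
0.5228 > 0.4: the indirect benefit exceeds the cost.

Yes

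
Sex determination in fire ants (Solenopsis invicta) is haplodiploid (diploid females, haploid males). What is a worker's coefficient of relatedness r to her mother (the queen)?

0.5

One meiotic link between diploid queen and diploid daughter: r = 1/2.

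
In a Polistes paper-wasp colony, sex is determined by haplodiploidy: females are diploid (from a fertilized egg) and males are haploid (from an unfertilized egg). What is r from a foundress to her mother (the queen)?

0.5

One meiotic link between diploid queen and diploid daughter: r = 1/2.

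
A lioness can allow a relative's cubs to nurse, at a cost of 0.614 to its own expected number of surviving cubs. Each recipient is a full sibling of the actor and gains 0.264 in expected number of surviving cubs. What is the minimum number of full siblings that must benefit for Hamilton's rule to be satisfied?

5

r to a full sibling = 1/2 (full sibs share both parents — two paths of length 2: r = 2·(1/2)^2 = 1/2).
Hamilton's rule: n·r·B > C  ⇒  n > C/(r·B) = 0.614/(0.5·0.264) = 4.652.
The smallest integer exceeding 4.652 is 5.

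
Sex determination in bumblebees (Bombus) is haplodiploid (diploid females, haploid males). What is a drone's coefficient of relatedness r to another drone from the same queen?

Haploid brothers each carry a random half of the queen's diploid genome, so on average they share half: r = 1/2.

0.5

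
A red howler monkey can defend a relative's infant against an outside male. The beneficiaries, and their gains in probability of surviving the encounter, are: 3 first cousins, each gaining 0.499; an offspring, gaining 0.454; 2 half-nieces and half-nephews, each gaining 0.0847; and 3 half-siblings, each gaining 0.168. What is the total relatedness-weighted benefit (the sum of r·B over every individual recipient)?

0.5613

r to a first cousin = 1/8 (first cousins share one grandparent pair — two paths of length 4: r = 2·(1/2)^4 = 1/8).
r to an offspring = 0.5 (one parent–offspring link: r = (1/2)^1 = 1/2).
r to a half-niece or half-nephew = 1/8 (half-aunt/uncle↔niece/nephew: one path of length 3: r = (1/2)^3 = 1/8).
r to a half-sibling = 0.25 (half-sibs share one parent — one path of length 2: r = (1/2)^2 = 1/4).
Summing one r·B term per recipient: 3·0.125·0.499 + 1·0.5·0.454 + 2·0.125·0.0847 + 3·0.25·0.168 = 0.5613.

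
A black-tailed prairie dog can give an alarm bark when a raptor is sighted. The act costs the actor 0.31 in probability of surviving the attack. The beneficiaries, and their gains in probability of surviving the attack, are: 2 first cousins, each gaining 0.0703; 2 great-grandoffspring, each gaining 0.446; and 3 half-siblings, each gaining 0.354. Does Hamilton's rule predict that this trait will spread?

Yes

Hamilton's rule: the trait is favored when the sum of r·B over every recipient exceeds the actor's cost C.
r to a first cousin = 0.125 (first cousins share one grandparent pair — two paths of length 4: r = 2·(1/2)^4 = 1/8).
r to a great-grandoffspring = 1/8 (three parent–offspring links: r = (1/2)^3 = 1/8).
r to a half-sibling = 0.25 (half-sibs share one parent — one path of length 2: r = (1/2)^2 = 1/4).
Summing one r·B term per recipient: 2·0.125·0.0703 + 2·0.125·0.446 + 3·0.25·0.354 = 0.394575.
0.394575 > 0.31: the indirect benefit exceeds the cost.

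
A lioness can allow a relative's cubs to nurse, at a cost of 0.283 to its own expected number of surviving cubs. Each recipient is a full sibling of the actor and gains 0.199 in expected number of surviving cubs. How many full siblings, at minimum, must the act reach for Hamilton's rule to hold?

3

r to a full sibling = 0.5 (full sibs share both parents — two paths of length 2: r = 2·(1/2)^2 = 1/2).
Hamilton's rule: n·r·B > C  ⇒  n > C/(r·B) = 0.283/(0.5·0.199) = 2.844.
The smallest integer exceeding 2.844 is 3.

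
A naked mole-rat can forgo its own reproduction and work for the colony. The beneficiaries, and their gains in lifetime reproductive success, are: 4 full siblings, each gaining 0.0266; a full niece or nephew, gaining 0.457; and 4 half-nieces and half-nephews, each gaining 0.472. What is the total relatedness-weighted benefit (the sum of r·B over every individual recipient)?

0.40345

r to a full sibling = 0.5 (full sibs share both parents — two paths of length 2: r = 2·(1/2)^2 = 1/2).
r to a full niece or nephew = 0.25 (full aunt/uncle↔niece/nephew: two paths of length 3 through the shared grandparent pair: r = 2·(1/2)^3 = 1/4).
r to a half-niece or half-nephew = 0.125 (half-aunt/uncle↔niece/nephew: one path of length 3: r = (1/2)^3 = 1/8).
Summing one r·B term per recipient: 4·0.5·0.0266 + 1·0.25·0.457 + 4·0.125·0.472 = 0.40345.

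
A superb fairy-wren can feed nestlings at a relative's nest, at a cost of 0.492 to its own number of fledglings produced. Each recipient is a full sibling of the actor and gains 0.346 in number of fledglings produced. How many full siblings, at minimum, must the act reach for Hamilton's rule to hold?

3

r to a full sibling = 0.5 (full sibs share both parents — two paths of length 2: r = 2·(1/2)^2 = 1/2).
Hamilton's rule: n·r·B > C  ⇒  n > C/(r·B) = 0.492/(0.5·0.346) = 2.844.
The smallest integer exceeding 2.844 is 3.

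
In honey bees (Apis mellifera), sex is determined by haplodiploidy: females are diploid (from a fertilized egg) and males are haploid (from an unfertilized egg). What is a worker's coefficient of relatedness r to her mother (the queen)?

One meiotic link between diploid queen and diploid daughter: r = 1/2.

0.5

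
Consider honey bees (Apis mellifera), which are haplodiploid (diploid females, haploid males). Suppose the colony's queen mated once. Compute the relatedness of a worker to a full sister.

Haplodiploid full sisters inherit their father's entire haploid genome identically (contributing 1/2) and on average half of their mother's contribution (1/2 · 1/2 = 1/4); r = 1/2 + 1/4 = 3/4.

0.75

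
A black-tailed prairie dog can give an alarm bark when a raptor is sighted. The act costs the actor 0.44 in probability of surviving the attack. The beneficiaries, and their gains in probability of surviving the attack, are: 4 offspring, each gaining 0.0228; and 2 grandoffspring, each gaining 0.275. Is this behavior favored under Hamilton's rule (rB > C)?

No

Hamilton's rule: the trait is favored when the sum of r·B over every recipient exceeds the actor's cost C.
r to an offspring = 0.5 (one parent–offspring link: r = (1/2)^1 = 1/2).
r to a grandoffspring = 0.25 (two parent–offspring links: r = (1/2)^2 = 1/4).
Summing one r·B term per recipient: 4·0.5·0.0228 + 2·0.25·0.275 = 0.1831.
0.1831 < 0.44: the indirect benefit is less than the cost.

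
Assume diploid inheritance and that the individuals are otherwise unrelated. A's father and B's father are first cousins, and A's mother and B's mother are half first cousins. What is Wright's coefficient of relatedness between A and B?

0.046875

With two independent routes of shared ancestry, r is the sum of the two contributions.
A and B are related in two ways: second cousins through their fathers (r = 1/32) and half second cousins through their mothers (r = 1/64).
r = 1/32 + 1/64 = 0.046875.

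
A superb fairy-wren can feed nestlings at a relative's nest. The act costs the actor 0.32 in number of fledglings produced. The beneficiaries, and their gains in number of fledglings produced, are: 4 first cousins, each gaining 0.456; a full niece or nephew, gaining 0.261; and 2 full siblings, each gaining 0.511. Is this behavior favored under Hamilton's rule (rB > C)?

Yes

Hamilton's rule: the trait is favored when the sum of r·B over every recipient exceeds the actor's cost C.
r to a first cousin = 1/8 (first cousins share one grandparent pair — two paths of length 4: r = 2·(1/2)^4 = 1/8).
r to a full niece or nephew = 0.25 (full aunt/uncle↔niece/nephew: two paths of length 3 through the shared grandparent pair: r = 2·(1/2)^3 = 1/4).
r to a full sibling = 1/2 (full sibs share both parents — two paths of length 2: r = 2·(1/2)^2 = 1/2).
Summing one r·B term per recipient: 4·0.125·0.456 + 1·0.25·0.261 + 2·0.5·0.511 = 0.80425.
0.80425 > 0.32: the indirect benefit exceeds the cost.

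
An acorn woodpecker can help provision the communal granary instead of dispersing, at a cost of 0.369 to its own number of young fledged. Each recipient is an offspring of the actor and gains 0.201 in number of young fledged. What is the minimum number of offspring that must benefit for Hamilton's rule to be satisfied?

4

r to an offspring = 1/2 (one parent–offspring link: r = (1/2)^1 = 1/2).
Hamilton's rule: n·r·B > C  ⇒  n > C/(r·B) = 0.369/(0.5·0.201) = 3.672.
The smallest integer exceeding 3.672 is 4.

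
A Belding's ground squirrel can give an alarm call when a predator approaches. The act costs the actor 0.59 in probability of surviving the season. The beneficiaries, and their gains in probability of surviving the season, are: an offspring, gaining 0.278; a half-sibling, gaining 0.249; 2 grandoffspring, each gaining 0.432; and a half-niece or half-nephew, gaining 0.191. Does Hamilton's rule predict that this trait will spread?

Hamilton's rule: the trait is favored when the sum of r·B over every recipient exceeds the actor's cost C.
r to an offspring = 0.5 (one parent–offspring link: r = (1/2)^1 = 1/2).
r to a half-sibling = 1/4 (half-sibs share one parent — one path of length 2: r = (1/2)^2 = 1/4).
r to a grandoffspring = 1/4 (two parent–offspring links: r = (1/2)^2 = 1/4).
r to a half-niece or half-nephew = 0.125 (half-aunt/uncle↔niece/nephew: one path of length 3: r = (1/2)^3 = 1/8).
Summing one r·B term per recipient: 1·0.5·0.278 + 1·0.25·0.249 + 2·0.25·0.432 + 1·0.125·0.191 = 0.441125.
0.441125 < 0.59: the indirect benefit is less than the cost.

No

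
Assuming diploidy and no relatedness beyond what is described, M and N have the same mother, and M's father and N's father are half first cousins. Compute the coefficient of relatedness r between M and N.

Wright's path rule: contributions from independent ancestry routes add.
M and N are related in two ways: half-sibs through their shared mother (r = 1/4) and half second cousins through their fathers (r = 1/64).
r = 1/4 + 1/64 = 17/64 = 0.265625.

0.265625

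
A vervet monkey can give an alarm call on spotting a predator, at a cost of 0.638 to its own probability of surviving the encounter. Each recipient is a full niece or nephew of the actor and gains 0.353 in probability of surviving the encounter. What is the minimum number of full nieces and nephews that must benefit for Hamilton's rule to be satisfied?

r to a full niece or nephew = 1/4 (full aunt/uncle↔niece/nephew: two paths of length 3 through the shared grandparent pair: r = 2·(1/2)^3 = 1/4).
Hamilton's rule: n·r·B > C  ⇒  n > C/(r·B) = 0.638/(0.25·0.353) = 7.229.
The smallest integer exceeding 7.229 is 8.

8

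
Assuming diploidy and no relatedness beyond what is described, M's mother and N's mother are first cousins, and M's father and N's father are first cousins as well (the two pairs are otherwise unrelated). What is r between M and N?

0.0625

With two independent routes of shared ancestry, r is the sum of the two contributions.
M and N are related in two ways: second cousins through their mothers (r = 1/32) and second cousins through their fathers (r = 1/32).
r = 1/32 + 1/32 = 0.0625.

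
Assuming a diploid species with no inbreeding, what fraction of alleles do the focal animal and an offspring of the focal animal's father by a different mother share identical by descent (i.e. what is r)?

0.25

Each parent–offspring link contributes a factor of 1/2, and independent paths through distinct common ancestors add.
Half-sibs share one parent — one path of length 2: r = (1/2)^2 = 1/4.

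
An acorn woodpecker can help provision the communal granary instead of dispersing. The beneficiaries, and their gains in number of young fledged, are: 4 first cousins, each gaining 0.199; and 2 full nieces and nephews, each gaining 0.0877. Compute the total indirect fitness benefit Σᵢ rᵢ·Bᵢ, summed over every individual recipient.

r to a first cousin = 1/8 (first cousins share one grandparent pair — two paths of length 4: r = 2·(1/2)^4 = 1/8).
r to a full niece or nephew = 0.25 (full aunt/uncle↔niece/nephew: two paths of length 3 through the shared grandparent pair: r = 2·(1/2)^3 = 1/4).
Summing one r·B term per recipient: 4·0.125·0.199 + 2·0.25·0.0877 = 0.14335.

0.14335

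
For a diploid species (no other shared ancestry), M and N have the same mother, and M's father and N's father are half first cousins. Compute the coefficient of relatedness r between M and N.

0.265625

Independent pedigree routes through distinct common ancestors add.
M and N are related in two ways: half-sibs through their shared mother (r = 1/4) and half second cousins through their fathers (r = 1/64).
r = 1/4 + 1/64 = 0.265625.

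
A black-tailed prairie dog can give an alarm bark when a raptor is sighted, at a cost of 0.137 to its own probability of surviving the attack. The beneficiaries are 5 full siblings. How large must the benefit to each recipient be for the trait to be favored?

0.0548

r to a full sibling = 0.5 (full sibs share both parents — two paths of length 2: r = 2·(1/2)^2 = 1/2).
Hamilton's rule with n recipients of equal r: n·r·B > C, so B > C/(n·r) = 0.137/(5·0.5) = 0.0548.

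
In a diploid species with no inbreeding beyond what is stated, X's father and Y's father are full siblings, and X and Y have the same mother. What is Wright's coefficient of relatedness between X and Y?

0.375

With two independent routes of shared ancestry, r is the sum of the two contributions.
X and Y are related in two ways: first cousins through their fathers (r = 1/8) and half-sibs through their shared mother (r = 1/4).
r = 1/8 + 1/4 = 0.375.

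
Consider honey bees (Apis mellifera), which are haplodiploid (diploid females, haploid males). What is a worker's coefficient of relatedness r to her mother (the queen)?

0.5

One meiotic link between diploid queen and diploid daughter: r = 1/2.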